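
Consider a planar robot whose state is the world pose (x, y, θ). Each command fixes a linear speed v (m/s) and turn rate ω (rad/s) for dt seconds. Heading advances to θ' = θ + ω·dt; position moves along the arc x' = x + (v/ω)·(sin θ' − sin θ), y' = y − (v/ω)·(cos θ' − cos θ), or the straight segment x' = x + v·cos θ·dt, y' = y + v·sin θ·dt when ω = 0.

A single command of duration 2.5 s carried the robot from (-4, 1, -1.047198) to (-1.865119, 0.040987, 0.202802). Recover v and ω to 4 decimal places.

v = 1.0000, ω = 0.5000

Δθ = 0.202802 − -1.047198 = 1.250000
ω = Δθ/dt = 1.250000/2.5 = 0.5000
R = Δx/(sin θ' − sin θ) = 2.0000
v = R·ω = 2.0000·0.5000 = 1.0000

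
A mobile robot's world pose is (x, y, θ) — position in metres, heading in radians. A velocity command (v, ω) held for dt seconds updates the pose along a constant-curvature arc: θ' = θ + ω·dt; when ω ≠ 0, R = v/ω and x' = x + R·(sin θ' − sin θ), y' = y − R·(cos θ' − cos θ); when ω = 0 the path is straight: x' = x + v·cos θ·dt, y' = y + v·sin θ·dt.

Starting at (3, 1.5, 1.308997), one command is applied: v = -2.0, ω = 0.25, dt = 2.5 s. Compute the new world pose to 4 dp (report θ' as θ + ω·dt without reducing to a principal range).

θ' = 1.3090 + 0.25·2.5 = 1.9340
R = v/ω = -2.0/0.25 = -8.0000
x' = 3 + -8.0000·(sin 1.9340 − sin 1.3090) = 3.2493
y' = 1.5 − -8.0000·(cos 1.9340 − cos 1.3090) = -3.4127

(3.2493, -3.4127, 1.9340)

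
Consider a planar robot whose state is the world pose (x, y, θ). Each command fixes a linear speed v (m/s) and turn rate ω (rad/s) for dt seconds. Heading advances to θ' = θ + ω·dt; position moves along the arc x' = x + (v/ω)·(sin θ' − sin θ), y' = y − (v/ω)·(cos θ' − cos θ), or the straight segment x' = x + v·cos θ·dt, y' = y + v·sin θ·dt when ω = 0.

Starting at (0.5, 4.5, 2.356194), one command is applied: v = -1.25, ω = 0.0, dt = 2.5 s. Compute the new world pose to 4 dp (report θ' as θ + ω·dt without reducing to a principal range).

θ' = 2.3562 + 0.0·2.5 = 2.3562
ω = 0 → straight: x' = 0.5 + -1.25·cos(2.3562)·2.5 = 2.7097
y' = 4.5 + -1.25·sin(2.3562)·2.5 = 2.2903

(2.7097, 2.2903, 2.3562)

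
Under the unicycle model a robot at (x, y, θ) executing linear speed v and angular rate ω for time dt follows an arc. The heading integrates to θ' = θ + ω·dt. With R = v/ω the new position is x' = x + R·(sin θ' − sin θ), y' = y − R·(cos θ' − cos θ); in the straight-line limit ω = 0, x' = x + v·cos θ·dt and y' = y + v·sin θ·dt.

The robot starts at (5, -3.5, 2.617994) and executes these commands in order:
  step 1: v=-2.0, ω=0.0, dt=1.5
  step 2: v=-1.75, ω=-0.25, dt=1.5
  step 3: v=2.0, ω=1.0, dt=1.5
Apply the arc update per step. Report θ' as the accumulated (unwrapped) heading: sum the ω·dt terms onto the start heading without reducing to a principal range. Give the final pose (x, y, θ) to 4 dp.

(6.8788, -6.2996, 3.7430)

step 1: θ'=2.6180 (straight) → pose (7.5981, -5.0000, 2.6180)
step 2: θ'=2.2430 (R=7.0000) → pose (9.5753, -6.7032, 2.2430)
step 3: θ'=3.7430 (R=2.0000) → pose (6.8788, -6.2996, 3.7430)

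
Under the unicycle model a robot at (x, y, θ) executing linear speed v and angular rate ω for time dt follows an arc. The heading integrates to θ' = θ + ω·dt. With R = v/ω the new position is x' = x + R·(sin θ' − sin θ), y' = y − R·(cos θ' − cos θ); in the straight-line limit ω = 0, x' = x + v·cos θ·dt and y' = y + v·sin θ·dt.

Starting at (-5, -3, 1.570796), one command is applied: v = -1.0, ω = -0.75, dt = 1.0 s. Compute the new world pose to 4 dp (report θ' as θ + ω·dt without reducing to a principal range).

(-5.3577, -3.9089, 0.8208)

θ' = 1.5708 + -0.75·1.0 = 0.8208
R = v/ω = -1.0/-0.75 = 1.3333
x' = -5 + 1.3333·(sin 0.8208 − sin 1.5708) = -5.3577
y' = -3 − 1.3333·(cos 0.8208 − cos 1.5708) = -3.9089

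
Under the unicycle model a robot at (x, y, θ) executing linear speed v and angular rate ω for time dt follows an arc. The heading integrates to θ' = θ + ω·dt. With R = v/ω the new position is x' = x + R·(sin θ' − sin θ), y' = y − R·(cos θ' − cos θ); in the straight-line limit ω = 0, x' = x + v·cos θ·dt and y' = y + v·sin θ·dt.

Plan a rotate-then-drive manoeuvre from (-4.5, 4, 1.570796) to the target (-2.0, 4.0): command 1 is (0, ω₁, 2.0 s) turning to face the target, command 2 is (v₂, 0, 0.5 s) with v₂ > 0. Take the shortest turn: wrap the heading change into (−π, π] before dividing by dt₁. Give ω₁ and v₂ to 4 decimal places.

ω₁ = -0.7854, v₂ = 5.0000

heading to target = atan2(4−4, -2−-4.5) = 0.0000
Δθ = wrap(0.0000 − 1.5708) = -1.5708; ω₁ = Δθ/dt₁ = -0.7854
distance = √((-2−-4.5)² + (4−4)²) = 2.5000; v₂ = distance/dt₂ = 5.0000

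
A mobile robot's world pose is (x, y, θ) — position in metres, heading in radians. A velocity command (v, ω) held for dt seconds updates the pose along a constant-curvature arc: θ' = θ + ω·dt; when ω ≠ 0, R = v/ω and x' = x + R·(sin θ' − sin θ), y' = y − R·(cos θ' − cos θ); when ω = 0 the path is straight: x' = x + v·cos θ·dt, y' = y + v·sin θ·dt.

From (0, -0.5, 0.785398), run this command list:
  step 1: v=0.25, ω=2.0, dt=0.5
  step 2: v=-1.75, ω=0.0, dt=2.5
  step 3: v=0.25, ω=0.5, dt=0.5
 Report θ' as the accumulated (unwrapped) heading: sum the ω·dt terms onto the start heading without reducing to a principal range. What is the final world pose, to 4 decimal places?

step 1: θ'=1.7854 (R=0.1250) → pose (0.0337, -0.3850, 1.7854)
step 2: θ'=1.7854 (straight) → pose (0.9654, -4.6596, 1.7854)
step 3: θ'=2.0354 (R=0.5000) → pose (0.9239, -4.5421, 2.0354)

(0.9239, -4.5421, 2.0354)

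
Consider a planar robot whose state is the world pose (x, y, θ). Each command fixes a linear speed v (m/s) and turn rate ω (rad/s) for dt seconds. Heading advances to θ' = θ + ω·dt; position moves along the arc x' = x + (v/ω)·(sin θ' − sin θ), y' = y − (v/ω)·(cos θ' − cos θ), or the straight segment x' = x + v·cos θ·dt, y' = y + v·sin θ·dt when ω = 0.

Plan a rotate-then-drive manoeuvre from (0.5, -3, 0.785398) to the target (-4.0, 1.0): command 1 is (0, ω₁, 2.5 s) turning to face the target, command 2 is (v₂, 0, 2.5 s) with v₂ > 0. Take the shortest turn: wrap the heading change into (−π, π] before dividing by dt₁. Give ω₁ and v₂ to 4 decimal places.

ω₁ = 0.6518, v₂ = 2.4083

heading to target = atan2(1−-3, -4−0.5) = 2.4150
Δθ = wrap(2.4150 − 0.7854) = 1.6296; ω₁ = Δθ/dt₁ = 0.6518
distance = √((-4−0.5)² + (1−-3)²) = 6.0208; v₂ = distance/dt₂ = 2.4083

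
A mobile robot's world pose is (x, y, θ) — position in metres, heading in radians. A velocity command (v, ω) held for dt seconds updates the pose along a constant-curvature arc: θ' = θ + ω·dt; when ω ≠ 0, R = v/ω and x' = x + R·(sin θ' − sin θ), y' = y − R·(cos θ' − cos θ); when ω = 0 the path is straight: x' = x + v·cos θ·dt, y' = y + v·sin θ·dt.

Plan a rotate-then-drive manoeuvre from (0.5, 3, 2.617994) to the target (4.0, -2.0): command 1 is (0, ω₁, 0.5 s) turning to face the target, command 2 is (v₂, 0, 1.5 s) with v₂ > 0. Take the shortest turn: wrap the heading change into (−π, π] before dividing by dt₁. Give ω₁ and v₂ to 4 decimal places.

ω₁ = 5.4102, v₂ = 4.0689

heading to target = atan2(-2−3, 4−0.5) = -0.9601
Δθ = wrap(-0.9601 − 2.6180) = 2.7051; ω₁ = Δθ/dt₁ = 5.4102
distance = √((4−0.5)² + (-2−3)²) = 6.1033; v₂ = distance/dt₂ = 4.0689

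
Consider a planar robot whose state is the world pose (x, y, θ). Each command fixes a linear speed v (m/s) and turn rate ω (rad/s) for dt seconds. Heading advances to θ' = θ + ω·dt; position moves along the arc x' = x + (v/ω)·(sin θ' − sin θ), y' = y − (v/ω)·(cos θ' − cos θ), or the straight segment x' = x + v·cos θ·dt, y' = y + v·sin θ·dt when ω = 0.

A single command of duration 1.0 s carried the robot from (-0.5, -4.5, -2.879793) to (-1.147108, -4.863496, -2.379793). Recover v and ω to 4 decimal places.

Δθ = -2.379793 − -2.879793 = 0.500000
ω = Δθ/dt = 0.500000/1.0 = 0.5000
R = Δx/(sin θ' − sin θ) = 1.5000
v = R·ω = 1.5000·0.5000 = 0.7500

v = 0.7500, ω = 0.5000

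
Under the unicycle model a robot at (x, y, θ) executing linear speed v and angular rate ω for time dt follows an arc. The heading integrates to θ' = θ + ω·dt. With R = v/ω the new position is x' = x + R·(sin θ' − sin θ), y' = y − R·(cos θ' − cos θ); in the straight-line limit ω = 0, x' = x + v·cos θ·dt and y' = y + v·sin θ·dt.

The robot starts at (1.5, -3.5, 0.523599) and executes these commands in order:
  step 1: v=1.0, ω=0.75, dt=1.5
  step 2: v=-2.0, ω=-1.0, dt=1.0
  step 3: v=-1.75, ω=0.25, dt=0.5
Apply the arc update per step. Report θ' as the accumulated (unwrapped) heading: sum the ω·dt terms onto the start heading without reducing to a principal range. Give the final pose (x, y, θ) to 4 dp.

(0.7143, -4.5617, 0.7736)

step 1: θ'=1.6486 (R=1.3333) → pose (2.1626, -2.2417, 1.6486)
step 2: θ'=0.6486 (R=2.0000) → pose (1.3768, -3.9910, 0.6486)
step 3: θ'=0.7736 (R=-7.0000) → pose (0.7143, -4.5617, 0.7736)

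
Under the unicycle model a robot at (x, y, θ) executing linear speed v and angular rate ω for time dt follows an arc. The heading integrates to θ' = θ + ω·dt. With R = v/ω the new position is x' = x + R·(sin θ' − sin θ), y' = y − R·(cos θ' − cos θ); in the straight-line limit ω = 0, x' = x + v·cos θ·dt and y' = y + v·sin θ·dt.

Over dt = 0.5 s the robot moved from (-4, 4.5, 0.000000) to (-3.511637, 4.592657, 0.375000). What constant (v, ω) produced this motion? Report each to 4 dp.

Δθ = 0.375000 − 0.000000 = 0.375000
ω = Δθ/dt = 0.375000/0.5 = 0.7500
R = Δx/(sin θ' − sin θ) = 1.3333
v = R·ω = 1.3333·0.7500 = 1.0000

v = 1.0000, ω = 0.7500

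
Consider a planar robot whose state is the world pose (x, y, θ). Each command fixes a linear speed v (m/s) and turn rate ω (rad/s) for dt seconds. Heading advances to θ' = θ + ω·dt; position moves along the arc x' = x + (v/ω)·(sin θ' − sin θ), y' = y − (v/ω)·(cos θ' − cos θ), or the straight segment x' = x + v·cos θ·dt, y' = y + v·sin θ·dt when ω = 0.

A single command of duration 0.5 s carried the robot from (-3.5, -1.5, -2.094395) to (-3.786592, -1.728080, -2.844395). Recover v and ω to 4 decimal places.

Δθ = -2.844395 − -2.094395 = -0.750000
ω = Δθ/dt = -0.750000/0.5 = -1.5000
R = Δx/(sin θ' − sin θ) = -0.5000
v = R·ω = -0.5000·-1.5000 = 0.7500

v = 0.7500, ω = -1.5000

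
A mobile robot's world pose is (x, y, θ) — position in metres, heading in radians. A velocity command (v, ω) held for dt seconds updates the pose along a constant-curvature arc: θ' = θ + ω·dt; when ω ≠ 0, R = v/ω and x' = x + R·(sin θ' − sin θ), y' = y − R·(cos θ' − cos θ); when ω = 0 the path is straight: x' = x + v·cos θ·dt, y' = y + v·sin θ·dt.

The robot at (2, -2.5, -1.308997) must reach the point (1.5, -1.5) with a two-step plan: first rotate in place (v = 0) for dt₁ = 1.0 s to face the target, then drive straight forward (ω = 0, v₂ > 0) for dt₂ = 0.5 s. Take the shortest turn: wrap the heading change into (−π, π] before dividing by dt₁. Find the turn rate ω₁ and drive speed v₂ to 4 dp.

heading to target = atan2(-1.5−-2.5, 1.5−2) = 2.0344
Δθ = wrap(2.0344 − -1.3090) = -2.9397; ω₁ = Δθ/dt₁ = -2.9397
distance = √((1.5−2)² + (-1.5−-2.5)²) = 1.1180; v₂ = distance/dt₂ = 2.2361

ω₁ = -2.9397, v₂ = 2.2361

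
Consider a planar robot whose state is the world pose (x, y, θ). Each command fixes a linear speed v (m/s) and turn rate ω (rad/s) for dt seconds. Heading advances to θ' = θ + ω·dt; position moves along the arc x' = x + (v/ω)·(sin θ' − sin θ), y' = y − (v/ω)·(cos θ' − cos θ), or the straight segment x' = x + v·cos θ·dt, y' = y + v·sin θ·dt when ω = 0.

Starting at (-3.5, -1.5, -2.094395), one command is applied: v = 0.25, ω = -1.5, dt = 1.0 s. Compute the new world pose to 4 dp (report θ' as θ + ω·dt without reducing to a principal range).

(-3.7173, -1.5665, -3.5944)

θ' = -2.0944 + -1.5·1.0 = -3.5944
R = v/ω = 0.25/-1.5 = -0.1667
x' = -3.5 + -0.1667·(sin -3.5944 − sin -2.0944) = -3.7173
y' = -1.5 − -0.1667·(cos -3.5944 − cos -2.0944) = -1.5665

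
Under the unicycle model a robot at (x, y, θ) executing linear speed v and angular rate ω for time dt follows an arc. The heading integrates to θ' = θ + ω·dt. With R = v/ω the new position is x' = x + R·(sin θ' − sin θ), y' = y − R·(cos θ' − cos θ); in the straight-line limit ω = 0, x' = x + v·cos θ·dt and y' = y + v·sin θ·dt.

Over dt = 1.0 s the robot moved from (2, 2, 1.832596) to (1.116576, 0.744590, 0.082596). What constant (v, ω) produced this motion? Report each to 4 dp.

v = -1.7500, ω = -1.7500

Δθ = 0.082596 − 1.832596 = -1.750000
ω = Δθ/dt = -1.750000/1.0 = -1.7500
R = −Δy/(cos θ' − cos θ) = 1.0000
v = R·ω = 1.0000·-1.7500 = -1.7500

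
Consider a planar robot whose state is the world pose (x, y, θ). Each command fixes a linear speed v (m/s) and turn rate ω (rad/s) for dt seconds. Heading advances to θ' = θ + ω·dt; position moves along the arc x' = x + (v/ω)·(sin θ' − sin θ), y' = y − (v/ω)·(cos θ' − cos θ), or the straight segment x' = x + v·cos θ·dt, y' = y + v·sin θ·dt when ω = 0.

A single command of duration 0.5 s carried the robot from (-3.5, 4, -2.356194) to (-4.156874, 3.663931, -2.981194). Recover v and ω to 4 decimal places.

v = 1.5000, ω = -1.2500

Δθ = -2.981194 − -2.356194 = -0.625000
ω = Δθ/dt = -0.625000/0.5 = -1.2500
R = Δx/(sin θ' − sin θ) = -1.2000
v = R·ω = -1.2000·-1.2500 = 1.5000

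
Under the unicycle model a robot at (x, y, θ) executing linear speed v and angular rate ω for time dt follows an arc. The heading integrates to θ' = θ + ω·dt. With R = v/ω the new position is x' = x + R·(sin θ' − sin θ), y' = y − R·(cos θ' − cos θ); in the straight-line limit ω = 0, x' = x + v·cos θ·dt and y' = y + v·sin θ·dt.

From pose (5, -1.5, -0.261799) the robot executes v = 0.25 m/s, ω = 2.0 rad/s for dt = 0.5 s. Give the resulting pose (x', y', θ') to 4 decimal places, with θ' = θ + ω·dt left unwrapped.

θ' = -0.2618 + 2.0·0.5 = 0.7382
R = v/ω = 0.25/2.0 = 0.1250
x' = 5 + 0.1250·(sin 0.7382 − sin -0.2618) = 5.1165
y' = -1.5 − 0.1250·(cos 0.7382 − cos -0.2618) = -1.4717

(5.1165, -1.4717, 0.7382)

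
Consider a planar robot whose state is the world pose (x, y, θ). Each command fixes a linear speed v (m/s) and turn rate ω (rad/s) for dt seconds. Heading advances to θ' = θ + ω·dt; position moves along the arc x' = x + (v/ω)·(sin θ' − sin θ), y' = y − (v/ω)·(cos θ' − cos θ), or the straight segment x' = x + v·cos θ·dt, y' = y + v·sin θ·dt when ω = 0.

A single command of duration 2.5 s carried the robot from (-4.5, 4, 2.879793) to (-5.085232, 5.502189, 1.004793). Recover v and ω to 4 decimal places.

v = 0.7500, ω = -0.7500

Δθ = 1.004793 − 2.879793 = -1.875000
ω = Δθ/dt = -1.875000/2.5 = -0.7500
R = −Δy/(cos θ' − cos θ) = -1.0000
v = R·ω = -1.0000·-0.7500 = 0.7500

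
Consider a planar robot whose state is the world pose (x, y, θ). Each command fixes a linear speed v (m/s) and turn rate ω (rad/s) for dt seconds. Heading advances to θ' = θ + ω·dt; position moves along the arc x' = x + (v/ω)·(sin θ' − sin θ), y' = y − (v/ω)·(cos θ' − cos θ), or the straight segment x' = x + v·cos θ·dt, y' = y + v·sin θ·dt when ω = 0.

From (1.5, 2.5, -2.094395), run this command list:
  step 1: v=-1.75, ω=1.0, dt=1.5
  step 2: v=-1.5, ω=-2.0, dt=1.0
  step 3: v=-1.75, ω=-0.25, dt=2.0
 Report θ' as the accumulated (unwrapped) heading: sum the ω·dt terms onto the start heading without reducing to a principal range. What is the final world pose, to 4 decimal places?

(4.3061, 7.1010, -3.0944)

step 1: θ'=-0.5944 (R=-1.7500) → pose (0.9645, 4.8249, -0.5944)
step 2: θ'=-2.5944 (R=0.7500) → pose (0.9943, 6.0867, -2.5944)
step 3: θ'=-3.0944 (R=7.0000) → pose (4.3061, 7.1010, -3.0944)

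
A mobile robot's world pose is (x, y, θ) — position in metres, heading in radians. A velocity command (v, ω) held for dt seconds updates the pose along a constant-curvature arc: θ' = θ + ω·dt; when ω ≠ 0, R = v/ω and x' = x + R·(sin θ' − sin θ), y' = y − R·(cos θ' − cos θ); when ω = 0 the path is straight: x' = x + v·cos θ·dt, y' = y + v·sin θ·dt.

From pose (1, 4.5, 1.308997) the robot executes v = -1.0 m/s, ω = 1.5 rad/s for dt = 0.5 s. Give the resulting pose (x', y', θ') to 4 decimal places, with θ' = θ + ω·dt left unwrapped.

(1.0552, 4.0148, 2.0590)

θ' = 1.3090 + 1.5·0.5 = 2.0590
R = v/ω = -1.0/1.5 = -0.6667
x' = 1 + -0.6667·(sin 2.0590 − sin 1.3090) = 1.0552
y' = 4.5 − -0.6667·(cos 2.0590 − cos 1.3090) = 4.0148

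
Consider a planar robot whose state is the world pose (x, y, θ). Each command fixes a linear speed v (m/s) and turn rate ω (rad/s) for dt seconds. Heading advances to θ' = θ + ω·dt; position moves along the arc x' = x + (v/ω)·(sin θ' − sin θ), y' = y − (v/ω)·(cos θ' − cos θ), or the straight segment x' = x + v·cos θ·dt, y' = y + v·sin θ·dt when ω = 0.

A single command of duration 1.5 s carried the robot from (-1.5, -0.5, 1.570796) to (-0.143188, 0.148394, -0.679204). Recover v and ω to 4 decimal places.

v = 1.2500, ω = -1.5000

Δθ = -0.679204 − 1.570796 = -2.250000
ω = Δθ/dt = -2.250000/1.5 = -1.5000
R = Δx/(sin θ' − sin θ) = -0.8333
v = R·ω = -0.8333·-1.5000 = 1.2500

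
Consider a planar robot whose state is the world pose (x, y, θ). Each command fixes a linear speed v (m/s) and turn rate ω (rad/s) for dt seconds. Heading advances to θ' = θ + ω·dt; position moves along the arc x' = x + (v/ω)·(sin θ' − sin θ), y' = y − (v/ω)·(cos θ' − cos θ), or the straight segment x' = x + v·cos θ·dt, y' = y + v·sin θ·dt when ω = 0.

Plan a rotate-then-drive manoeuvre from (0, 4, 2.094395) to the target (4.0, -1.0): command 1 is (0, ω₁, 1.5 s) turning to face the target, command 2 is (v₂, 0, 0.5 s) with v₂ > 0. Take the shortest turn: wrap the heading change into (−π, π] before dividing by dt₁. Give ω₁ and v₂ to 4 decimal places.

heading to target = atan2(-1−4, 4−0) = -0.8961
Δθ = wrap(-0.8961 − 2.0944) = -2.9905; ω₁ = Δθ/dt₁ = -1.9936
distance = √((4−0)² + (-1−4)²) = 6.4031; v₂ = distance/dt₂ = 12.8062

ω₁ = -1.9936, v₂ = 12.8062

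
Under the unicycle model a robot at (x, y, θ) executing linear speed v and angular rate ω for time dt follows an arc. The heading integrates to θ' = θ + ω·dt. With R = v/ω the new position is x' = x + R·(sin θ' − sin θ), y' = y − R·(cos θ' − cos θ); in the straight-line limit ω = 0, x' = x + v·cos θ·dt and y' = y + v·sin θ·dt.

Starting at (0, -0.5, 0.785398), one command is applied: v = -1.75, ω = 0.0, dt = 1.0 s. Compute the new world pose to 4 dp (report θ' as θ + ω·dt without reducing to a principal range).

θ' = 0.7854 + 0.0·1.0 = 0.7854
ω = 0 → straight: x' = 0 + -1.75·cos(0.7854)·1.0 = -1.2374
y' = -0.5 + -1.75·sin(0.7854)·1.0 = -1.7374

(-1.2374, -1.7374, 0.7854)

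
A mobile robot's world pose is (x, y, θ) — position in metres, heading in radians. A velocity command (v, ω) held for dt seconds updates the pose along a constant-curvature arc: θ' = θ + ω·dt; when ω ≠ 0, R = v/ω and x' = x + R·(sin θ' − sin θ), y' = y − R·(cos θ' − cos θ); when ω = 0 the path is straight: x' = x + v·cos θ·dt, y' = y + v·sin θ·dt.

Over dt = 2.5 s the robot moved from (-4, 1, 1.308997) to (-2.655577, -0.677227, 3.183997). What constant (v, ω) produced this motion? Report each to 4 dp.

v = -1.0000, ω = 0.7500

Δθ = 3.183997 − 1.308997 = 1.875000
ω = Δθ/dt = 1.875000/2.5 = 0.7500
R = −Δy/(cos θ' − cos θ) = -1.3333
v = R·ω = -1.3333·0.7500 = -1.0000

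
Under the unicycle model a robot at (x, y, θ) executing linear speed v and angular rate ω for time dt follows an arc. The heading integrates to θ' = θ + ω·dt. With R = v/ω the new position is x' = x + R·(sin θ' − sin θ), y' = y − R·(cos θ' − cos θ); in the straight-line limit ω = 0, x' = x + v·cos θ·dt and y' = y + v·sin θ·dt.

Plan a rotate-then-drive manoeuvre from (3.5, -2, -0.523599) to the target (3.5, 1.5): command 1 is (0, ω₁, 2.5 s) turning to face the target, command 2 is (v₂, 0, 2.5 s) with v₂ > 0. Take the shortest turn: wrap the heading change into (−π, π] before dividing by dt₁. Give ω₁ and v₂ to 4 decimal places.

heading to target = atan2(1.5−-2, 3.5−3.5) = 1.5708
Δθ = wrap(1.5708 − -0.5236) = 2.0944; ω₁ = Δθ/dt₁ = 0.8378
distance = √((3.5−3.5)² + (1.5−-2)²) = 3.5000; v₂ = distance/dt₂ = 1.4000

ω₁ = 0.8378, v₂ = 1.4000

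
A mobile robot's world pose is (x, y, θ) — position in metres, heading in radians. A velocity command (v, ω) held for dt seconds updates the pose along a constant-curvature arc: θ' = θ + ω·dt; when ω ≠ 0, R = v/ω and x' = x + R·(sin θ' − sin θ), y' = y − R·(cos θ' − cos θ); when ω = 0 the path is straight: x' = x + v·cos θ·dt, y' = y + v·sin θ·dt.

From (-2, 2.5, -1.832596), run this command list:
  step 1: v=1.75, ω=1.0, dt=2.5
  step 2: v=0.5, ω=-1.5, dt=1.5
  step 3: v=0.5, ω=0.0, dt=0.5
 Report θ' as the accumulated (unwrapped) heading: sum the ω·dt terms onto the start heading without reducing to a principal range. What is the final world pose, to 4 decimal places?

step 1: θ'=0.6674 (R=1.7500) → pose (0.7735, 0.6726, 0.6674)
step 2: θ'=-1.5826 (R=-0.3333) → pose (1.3132, 0.4068, -1.5826)
step 3: θ'=-1.5826 (straight) → pose (1.3102, 0.1568, -1.5826)

(1.3102, 0.1568, -1.5826)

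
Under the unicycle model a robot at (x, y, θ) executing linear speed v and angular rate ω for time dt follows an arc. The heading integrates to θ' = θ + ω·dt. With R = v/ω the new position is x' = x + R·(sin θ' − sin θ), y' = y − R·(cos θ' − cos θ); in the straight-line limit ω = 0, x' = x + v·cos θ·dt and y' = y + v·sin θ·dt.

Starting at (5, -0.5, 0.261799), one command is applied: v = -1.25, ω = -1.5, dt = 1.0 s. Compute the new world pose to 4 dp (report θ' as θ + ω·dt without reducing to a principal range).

(3.9967, 0.0329, -1.2382)

θ' = 0.2618 + -1.5·1.0 = -1.2382
R = v/ω = -1.25/-1.5 = 0.8333
x' = 5 + 0.8333·(sin -1.2382 − sin 0.2618) = 3.9967
y' = -0.5 − 0.8333·(cos -1.2382 − cos 0.2618) = 0.0329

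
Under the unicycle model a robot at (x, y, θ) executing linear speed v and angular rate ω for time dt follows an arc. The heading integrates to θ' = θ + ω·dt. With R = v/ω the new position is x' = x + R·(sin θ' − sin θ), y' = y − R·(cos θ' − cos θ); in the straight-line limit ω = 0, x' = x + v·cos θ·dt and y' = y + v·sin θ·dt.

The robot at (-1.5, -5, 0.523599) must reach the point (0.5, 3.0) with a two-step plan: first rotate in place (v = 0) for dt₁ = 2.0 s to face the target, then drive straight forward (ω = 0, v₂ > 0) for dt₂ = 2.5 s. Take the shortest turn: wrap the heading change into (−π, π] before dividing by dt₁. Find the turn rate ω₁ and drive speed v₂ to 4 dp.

ω₁ = 0.4011, v₂ = 3.2985

heading to target = atan2(3−-5, 0.5−-1.5) = 1.3258
Δθ = wrap(1.3258 − 0.5236) = 0.8022; ω₁ = Δθ/dt₁ = 0.4011
distance = √((0.5−-1.5)² + (3−-5)²) = 8.2462; v₂ = distance/dt₂ = 3.2985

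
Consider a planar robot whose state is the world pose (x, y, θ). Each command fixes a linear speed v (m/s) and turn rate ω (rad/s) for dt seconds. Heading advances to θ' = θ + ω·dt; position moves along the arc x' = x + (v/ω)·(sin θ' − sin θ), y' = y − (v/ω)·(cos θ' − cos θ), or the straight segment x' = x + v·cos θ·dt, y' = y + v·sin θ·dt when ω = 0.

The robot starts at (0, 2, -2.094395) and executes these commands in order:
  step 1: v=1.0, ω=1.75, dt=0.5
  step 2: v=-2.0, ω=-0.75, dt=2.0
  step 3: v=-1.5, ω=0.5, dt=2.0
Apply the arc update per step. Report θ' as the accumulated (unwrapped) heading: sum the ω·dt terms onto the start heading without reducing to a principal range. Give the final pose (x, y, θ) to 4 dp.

(3.1070, 7.1604, -1.7194)

step 1: θ'=-1.2194 (R=0.5714) → pose (-0.0416, 1.5176, -1.2194)
step 2: θ'=-2.7194 (R=2.6667) → pose (1.3694, 4.8680, -2.7194)
step 3: θ'=-1.7194 (R=-3.0000) → pose (3.1070, 7.1604, -1.7194)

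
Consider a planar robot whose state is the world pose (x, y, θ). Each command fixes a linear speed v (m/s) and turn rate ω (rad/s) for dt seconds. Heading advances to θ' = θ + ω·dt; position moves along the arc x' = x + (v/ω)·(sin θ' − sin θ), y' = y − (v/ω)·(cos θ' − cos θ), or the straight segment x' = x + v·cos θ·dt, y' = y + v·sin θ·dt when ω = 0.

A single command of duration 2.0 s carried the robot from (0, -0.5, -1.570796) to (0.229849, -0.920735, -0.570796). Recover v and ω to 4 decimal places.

v = 0.2500, ω = 0.5000

Δθ = -0.570796 − -1.570796 = 1.000000
ω = Δθ/dt = 1.000000/2.0 = 0.5000
R = −Δy/(cos θ' − cos θ) = 0.5000
v = R·ω = 0.5000·0.5000 = 0.2500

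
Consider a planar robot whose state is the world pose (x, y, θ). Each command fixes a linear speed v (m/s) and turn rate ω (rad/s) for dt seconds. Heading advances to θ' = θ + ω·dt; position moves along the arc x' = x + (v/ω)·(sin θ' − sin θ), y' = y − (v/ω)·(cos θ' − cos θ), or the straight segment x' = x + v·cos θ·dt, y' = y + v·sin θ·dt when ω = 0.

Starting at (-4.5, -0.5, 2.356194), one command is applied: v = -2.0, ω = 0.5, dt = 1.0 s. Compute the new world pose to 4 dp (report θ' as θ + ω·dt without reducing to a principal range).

θ' = 2.3562 + 0.5·1.0 = 2.8562
R = v/ω = -2.0/0.5 = -4.0000
x' = -4.5 + -4.0000·(sin 2.8562 − sin 2.3562) = -2.7977
y' = -0.5 − -4.0000·(cos 2.8562 − cos 2.3562) = -1.5098

(-2.7977, -1.5098, 2.8562)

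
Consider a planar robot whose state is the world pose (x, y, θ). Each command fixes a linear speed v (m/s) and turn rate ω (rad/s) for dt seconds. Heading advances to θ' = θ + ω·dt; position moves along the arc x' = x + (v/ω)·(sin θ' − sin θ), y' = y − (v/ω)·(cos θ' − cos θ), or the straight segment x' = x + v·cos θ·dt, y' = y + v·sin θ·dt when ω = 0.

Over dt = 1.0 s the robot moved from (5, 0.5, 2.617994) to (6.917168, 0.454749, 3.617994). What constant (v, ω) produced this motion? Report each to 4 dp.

Δθ = 3.617994 − 2.617994 = 1.000000
ω = Δθ/dt = 1.000000/1.0 = 1.0000
R = Δx/(sin θ' − sin θ) = -2.0000
v = R·ω = -2.0000·1.0000 = -2.0000

v = -2.0000, ω = 1.0000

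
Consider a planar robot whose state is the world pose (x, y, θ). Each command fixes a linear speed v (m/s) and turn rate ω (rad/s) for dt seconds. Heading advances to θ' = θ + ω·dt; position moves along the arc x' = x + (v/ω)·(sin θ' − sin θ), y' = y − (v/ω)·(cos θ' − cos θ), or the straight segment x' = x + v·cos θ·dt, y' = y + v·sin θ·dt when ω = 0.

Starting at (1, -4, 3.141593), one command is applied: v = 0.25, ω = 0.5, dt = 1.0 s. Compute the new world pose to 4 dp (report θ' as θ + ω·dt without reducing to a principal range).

(0.7603, -4.0612, 3.6416)

θ' = 3.1416 + 0.5·1.0 = 3.6416
R = v/ω = 0.25/0.5 = 0.5000
x' = 1 + 0.5000·(sin 3.6416 − sin 3.1416) = 0.7603
y' = -4 − 0.5000·(cos 3.6416 − cos 3.1416) = -4.0612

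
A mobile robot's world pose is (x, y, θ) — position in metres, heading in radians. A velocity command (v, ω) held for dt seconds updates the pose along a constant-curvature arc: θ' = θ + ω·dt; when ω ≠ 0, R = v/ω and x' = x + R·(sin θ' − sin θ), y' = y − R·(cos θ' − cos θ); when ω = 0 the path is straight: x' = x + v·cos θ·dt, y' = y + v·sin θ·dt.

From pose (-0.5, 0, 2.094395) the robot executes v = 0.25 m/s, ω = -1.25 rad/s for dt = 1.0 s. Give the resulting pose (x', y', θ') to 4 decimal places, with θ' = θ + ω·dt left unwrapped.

θ' = 2.0944 + -1.25·1.0 = 0.8444
R = v/ω = 0.25/-1.25 = -0.2000
x' = -0.5 + -0.2000·(sin 0.8444 − sin 2.0944) = -0.4763
y' = 0 − -0.2000·(cos 0.8444 − cos 2.0944) = 0.2328

(-0.4763, 0.2328, 0.8444)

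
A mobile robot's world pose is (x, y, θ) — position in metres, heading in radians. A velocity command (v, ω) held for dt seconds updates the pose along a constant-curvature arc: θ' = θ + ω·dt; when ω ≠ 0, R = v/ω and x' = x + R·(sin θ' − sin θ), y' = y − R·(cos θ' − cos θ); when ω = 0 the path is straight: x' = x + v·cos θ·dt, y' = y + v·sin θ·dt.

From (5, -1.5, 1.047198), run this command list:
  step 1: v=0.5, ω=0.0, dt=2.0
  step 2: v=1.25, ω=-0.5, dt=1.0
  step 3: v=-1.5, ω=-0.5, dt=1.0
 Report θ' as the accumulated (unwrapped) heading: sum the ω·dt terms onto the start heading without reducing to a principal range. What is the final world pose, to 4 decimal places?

step 1: θ'=1.0472 (straight) → pose (5.5000, -0.6340, 1.0472)
step 2: θ'=0.5472 (R=-2.5000) → pose (6.3643, 0.2510, 0.5472)
step 3: θ'=0.0472 (R=3.0000) → pose (4.9450, -0.1837, 0.0472)

(4.9450, -0.1837, 0.0472)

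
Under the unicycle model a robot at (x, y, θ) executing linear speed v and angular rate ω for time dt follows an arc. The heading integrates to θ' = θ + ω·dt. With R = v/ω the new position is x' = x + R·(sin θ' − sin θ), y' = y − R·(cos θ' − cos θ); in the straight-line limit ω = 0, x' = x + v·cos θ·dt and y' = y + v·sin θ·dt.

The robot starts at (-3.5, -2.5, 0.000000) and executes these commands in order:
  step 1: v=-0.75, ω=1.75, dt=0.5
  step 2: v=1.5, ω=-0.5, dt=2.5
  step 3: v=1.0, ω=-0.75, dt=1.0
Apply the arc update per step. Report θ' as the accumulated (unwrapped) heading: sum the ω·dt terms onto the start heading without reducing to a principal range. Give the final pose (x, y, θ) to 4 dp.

(0.2872, -2.4511, -1.1250)

step 1: θ'=0.8750 (R=-0.4286) → pose (-3.8289, -2.6539, 0.8750)
step 2: θ'=-0.3750 (R=-3.0000) → pose (-0.4275, -1.7853, -0.3750)
step 3: θ'=-1.1250 (R=-1.3333) → pose (0.2872, -2.4511, -1.1250)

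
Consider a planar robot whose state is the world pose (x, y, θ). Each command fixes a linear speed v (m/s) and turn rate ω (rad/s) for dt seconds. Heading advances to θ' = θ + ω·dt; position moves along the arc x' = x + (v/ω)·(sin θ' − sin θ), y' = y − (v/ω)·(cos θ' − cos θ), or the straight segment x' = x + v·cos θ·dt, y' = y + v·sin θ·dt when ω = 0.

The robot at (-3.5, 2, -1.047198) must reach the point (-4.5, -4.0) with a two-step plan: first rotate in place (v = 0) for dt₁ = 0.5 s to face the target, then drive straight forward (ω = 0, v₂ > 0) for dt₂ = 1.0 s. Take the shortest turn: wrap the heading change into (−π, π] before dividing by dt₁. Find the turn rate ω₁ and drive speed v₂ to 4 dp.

ω₁ = -1.3775, v₂ = 6.0828

heading to target = atan2(-4−2, -4.5−-3.5) = -1.7359
Δθ = wrap(-1.7359 − -1.0472) = -0.6887; ω₁ = Δθ/dt₁ = -1.3775
distance = √((-4.5−-3.5)² + (-4−2)²) = 6.0828; v₂ = distance/dt₂ = 6.0828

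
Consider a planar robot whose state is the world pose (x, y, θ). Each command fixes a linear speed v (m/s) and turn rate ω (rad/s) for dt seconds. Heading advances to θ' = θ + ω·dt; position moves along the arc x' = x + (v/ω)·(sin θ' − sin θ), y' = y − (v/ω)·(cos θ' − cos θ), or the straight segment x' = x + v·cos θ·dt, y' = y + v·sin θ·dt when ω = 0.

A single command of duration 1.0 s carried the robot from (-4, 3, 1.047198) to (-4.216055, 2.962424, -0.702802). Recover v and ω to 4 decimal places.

Δθ = -0.702802 − 1.047198 = -1.750000
ω = Δθ/dt = -1.750000/1.0 = -1.7500
R = Δx/(sin θ' − sin θ) = 0.1429
v = R·ω = 0.1429·-1.7500 = -0.2500

v = -0.2500, ω = -1.7500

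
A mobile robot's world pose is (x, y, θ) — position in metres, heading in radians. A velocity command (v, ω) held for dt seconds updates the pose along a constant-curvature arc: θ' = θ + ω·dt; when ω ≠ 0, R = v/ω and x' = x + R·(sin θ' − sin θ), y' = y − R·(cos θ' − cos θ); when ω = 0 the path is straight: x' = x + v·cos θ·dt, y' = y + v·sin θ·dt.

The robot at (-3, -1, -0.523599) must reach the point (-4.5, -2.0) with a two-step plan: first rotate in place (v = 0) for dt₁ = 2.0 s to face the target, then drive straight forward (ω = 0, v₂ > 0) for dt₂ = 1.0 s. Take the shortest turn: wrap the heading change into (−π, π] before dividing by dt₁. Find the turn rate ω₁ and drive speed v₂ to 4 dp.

heading to target = atan2(-2−-1, -4.5−-3) = -2.5536
Δθ = wrap(-2.5536 − -0.5236) = -2.0300; ω₁ = Δθ/dt₁ = -1.0150
distance = √((-4.5−-3)² + (-2−-1)²) = 1.8028; v₂ = distance/dt₂ = 1.8028

ω₁ = -1.0150, v₂ = 1.8028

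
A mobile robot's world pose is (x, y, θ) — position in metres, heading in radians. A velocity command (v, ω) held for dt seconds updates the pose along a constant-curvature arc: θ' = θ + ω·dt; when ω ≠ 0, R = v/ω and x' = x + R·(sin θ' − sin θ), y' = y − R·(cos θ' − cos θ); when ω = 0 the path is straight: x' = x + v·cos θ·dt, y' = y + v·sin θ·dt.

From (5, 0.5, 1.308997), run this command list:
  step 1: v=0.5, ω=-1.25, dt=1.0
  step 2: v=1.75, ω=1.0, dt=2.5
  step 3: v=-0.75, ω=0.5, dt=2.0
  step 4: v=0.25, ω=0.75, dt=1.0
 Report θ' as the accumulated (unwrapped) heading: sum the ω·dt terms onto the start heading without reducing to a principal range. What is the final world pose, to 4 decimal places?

step 1: θ'=0.0590 (R=-0.4000) → pose (5.3628, 0.7958, 0.0590)
step 2: θ'=2.5590 (R=1.7500) → pose (6.2224, 4.0040, 2.5590)
step 3: θ'=3.5590 (R=-1.5000) → pose (7.6558, 3.8854, 3.5590)
step 4: θ'=4.3090 (R=0.3333) → pose (7.4844, 3.7115, 4.3090)

(7.4844, 3.7115, 4.3090)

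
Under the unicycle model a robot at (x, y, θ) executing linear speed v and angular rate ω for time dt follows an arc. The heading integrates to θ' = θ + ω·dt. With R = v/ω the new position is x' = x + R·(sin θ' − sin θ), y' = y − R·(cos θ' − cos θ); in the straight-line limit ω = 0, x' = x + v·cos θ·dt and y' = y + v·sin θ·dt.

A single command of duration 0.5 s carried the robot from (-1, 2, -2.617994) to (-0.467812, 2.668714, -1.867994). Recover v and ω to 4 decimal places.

Δθ = -1.867994 − -2.617994 = 0.750000
ω = Δθ/dt = 0.750000/0.5 = 1.5000
R = −Δy/(cos θ' − cos θ) = -1.1667
v = R·ω = -1.1667·1.5000 = -1.7500

v = -1.7500, ω = 1.5000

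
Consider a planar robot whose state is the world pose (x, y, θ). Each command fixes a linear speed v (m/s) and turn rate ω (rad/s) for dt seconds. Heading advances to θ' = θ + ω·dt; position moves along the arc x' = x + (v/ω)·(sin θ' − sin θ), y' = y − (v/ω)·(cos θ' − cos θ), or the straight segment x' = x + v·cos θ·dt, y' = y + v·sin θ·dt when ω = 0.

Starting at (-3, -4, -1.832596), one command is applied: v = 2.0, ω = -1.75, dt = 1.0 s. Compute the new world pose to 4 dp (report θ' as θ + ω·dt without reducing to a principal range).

θ' = -1.8326 + -1.75·1.0 = -3.5826
R = v/ω = 2.0/-1.75 = -1.1429
x' = -3 + -1.1429·(sin -3.5826 − sin -1.8326) = -4.5917
y' = -4 − -1.1429·(cos -3.5826 − cos -1.8326) = -4.7377

(-4.5917, -4.7377, -3.5826)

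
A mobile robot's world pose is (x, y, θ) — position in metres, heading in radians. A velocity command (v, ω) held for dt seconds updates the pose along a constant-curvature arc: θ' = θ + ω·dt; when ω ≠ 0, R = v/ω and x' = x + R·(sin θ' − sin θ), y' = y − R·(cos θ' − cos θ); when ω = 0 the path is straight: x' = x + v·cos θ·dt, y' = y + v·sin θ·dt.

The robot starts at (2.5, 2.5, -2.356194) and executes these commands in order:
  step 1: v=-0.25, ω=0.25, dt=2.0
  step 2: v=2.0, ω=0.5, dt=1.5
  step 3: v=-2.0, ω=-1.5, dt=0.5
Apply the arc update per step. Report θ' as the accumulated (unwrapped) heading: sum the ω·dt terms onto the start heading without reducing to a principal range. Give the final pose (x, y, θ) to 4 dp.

(2.9272, 0.9800, -1.8562)

step 1: θ'=-1.8562 (R=-1.0000) → pose (2.7524, 2.9256, -1.8562)
step 2: θ'=-1.1062 (R=4.0000) → pose (3.0146, 0.0071, -1.1062)
step 3: θ'=-1.8562 (R=1.3333) → pose (2.9272, 0.9800, -1.8562)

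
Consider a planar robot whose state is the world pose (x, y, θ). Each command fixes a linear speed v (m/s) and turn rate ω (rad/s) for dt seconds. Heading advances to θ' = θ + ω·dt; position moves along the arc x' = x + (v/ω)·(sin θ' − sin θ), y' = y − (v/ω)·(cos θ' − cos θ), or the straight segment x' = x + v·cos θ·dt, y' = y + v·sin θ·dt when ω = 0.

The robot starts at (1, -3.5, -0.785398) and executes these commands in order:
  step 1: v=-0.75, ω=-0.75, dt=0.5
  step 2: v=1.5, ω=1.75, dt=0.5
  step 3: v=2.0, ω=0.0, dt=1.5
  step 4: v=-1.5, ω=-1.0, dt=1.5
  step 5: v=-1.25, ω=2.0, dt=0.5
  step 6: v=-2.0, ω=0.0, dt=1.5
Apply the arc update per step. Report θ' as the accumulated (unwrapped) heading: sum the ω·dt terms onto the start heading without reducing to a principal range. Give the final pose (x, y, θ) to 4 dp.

(0.8801, -0.0619, -0.7854)

step 1: θ'=-1.1604 (R=1.0000) → pose (0.7901, -3.1919, -1.1604)
step 2: θ'=-0.2854 (R=0.8571) → pose (1.3348, -3.6724, -0.2854)
step 3: θ'=-0.2854 (straight) → pose (4.2134, -4.5170, -0.2854)
step 4: θ'=-1.7854 (R=1.5000) → pose (3.1702, -2.7582, -1.7854)
step 5: θ'=-0.7854 (R=-0.6250) → pose (3.0014, -2.1832, -0.7854)
step 6: θ'=-0.7854 (straight) → pose (0.8801, -0.0619, -0.7854)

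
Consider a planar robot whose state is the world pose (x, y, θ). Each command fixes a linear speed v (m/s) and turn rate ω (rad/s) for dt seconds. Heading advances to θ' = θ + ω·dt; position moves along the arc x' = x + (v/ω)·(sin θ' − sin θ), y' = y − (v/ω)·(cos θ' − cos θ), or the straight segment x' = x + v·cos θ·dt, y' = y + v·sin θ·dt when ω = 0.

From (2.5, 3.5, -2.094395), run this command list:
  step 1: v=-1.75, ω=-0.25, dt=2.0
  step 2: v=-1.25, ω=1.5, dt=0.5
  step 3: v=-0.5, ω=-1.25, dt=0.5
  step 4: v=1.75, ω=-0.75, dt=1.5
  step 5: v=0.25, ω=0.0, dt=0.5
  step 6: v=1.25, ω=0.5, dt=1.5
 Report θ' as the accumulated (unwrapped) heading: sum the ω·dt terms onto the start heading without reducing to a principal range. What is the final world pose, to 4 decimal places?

(1.0129, 6.5939, -2.8444)

step 1: θ'=-2.5944 (R=7.0000) → pose (4.9201, 5.9779, -2.5944)
step 2: θ'=-1.8444 (R=-0.8333) → pose (5.2889, 6.4644, -1.8444)
step 3: θ'=-2.4694 (R=0.4000) → pose (5.4249, 6.6693, -2.4694)
step 4: θ'=-3.5944 (R=-2.3333) → pose (2.9511, 6.3968, -3.5944)
step 5: θ'=-3.5944 (straight) → pose (2.8387, 6.4515, -3.5944)
step 6: θ'=-2.8444 (R=2.5000) → pose (1.0129, 6.5939, -2.8444)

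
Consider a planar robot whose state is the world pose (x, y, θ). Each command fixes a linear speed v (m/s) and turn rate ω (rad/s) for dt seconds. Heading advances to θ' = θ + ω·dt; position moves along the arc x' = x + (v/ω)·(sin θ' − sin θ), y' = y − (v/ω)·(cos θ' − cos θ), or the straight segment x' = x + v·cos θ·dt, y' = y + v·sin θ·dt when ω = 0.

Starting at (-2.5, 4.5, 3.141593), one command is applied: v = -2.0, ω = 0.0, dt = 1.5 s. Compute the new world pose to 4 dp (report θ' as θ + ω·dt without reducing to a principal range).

θ' = 3.1416 + 0.0·1.5 = 3.1416
ω = 0 → straight: x' = -2.5 + -2.0·cos(3.1416)·1.5 = 0.5000
y' = 4.5 + -2.0·sin(3.1416)·1.5 = 4.5000

(0.5000, 4.5000, 3.1416)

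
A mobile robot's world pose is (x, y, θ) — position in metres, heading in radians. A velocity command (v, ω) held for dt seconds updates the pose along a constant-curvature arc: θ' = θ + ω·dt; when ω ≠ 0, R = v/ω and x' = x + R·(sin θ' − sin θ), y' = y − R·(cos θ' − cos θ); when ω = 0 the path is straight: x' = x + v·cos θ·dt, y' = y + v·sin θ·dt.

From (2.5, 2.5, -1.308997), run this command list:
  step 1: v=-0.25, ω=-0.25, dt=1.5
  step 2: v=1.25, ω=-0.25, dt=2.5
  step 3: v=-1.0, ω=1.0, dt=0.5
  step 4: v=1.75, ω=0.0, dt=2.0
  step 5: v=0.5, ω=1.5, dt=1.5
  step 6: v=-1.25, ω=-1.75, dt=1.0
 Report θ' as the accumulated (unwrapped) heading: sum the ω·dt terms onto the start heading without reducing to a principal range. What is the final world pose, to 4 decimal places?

step 1: θ'=-1.6840 (R=1.0000) → pose (2.4723, 2.8718, -1.6840)
step 2: θ'=-2.3090 (R=-5.0000) → pose (1.2027, 0.0718, -2.3090)
step 3: θ'=-1.8090 (R=-1.0000) → pose (1.4348, 0.5088, -1.8090)
step 4: θ'=-1.8090 (straight) → pose (0.6090, -2.8924, -1.8090)
step 5: θ'=0.4410 (R=0.3333) → pose (1.0752, -3.2725, 0.4410)
step 6: θ'=-1.3090 (R=0.7143) → pose (0.0803, -2.8114, -1.3090)

(0.0803, -2.8114, -1.3090)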